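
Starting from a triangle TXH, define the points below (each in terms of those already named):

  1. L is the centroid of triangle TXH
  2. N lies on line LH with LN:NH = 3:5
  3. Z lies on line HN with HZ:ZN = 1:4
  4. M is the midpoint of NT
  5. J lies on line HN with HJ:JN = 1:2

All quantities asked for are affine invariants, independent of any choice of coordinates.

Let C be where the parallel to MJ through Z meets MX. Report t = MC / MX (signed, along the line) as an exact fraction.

t = -1/36

Work in coordinates with T = (0, 0), X = (1, 0), H = (0, 1).
1. L is the centroid of triangle TXH ⇒ L = (1/3, 1/3)
2. N lies on line LH with LN:NH = 3:5 ⇒ N = (5/24, 7/12)
3. Z lies on line HN with HZ:ZN = 1:4 ⇒ Z = (1/24, 11/12)
4. M is the midpoint of NT ⇒ M = (5/48, 7/24)
5. J lies on line HN with HJ:JN = 1:2 ⇒ J = (5/72, 31/36)
through Z parallel to MJ: direction (-5/144, 41/72); meets MX at C = (137/1728, 259/864)
C = M + t·(X−M) with t = -1/36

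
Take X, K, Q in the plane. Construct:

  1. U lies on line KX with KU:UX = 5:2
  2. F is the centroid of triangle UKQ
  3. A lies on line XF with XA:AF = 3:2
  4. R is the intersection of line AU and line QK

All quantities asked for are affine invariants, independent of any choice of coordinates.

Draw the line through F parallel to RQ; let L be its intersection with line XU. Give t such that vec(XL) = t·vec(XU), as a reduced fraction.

Choose coordinates X = (0, 0), K = (1, 0), Q = (0, 1).
1. U lies on line KX with KU:UX = 5:2 ⇒ U = (2/7, 0)
2. F is the centroid of triangle UKQ ⇒ F = (3/7, 1/3)
3. A lies on line XF with XA:AF = 3:2 ⇒ A = (9/35, 1/5)
4. R is the intersection of line AU and line QK ⇒ R = (1/6, 5/6)
through F parallel to RQ: direction (-1/6, 1/6); meets XU at L = (16/21, 0)
L = X + t·(U−X) with t = 8/3

t = 8/3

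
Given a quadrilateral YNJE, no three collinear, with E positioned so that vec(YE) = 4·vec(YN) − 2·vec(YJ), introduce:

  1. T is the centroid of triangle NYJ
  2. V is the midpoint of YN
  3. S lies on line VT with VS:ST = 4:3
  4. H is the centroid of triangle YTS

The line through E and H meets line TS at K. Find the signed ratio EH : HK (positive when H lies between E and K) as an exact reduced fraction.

Work in coordinates with Y = (0, 0), N = (1, 0), J = (0, 1), E = (4, -2).
1. T is the centroid of triangle NYJ ⇒ T = (1/3, 1/3)
2. V is the midpoint of YN ⇒ V = (1/2, 0)
3. S lies on line VT with VS:ST = 4:3 ⇒ S = (17/42, 4/21)
4. H is the centroid of triangle YTS ⇒ H = (31/126, 11/63)
line EH meets TS at K = (323/672, 13/336)
H = E + t·(K−E) with t = 16/15, so EH:HK = 16/15:-1/15

EH:HK = -16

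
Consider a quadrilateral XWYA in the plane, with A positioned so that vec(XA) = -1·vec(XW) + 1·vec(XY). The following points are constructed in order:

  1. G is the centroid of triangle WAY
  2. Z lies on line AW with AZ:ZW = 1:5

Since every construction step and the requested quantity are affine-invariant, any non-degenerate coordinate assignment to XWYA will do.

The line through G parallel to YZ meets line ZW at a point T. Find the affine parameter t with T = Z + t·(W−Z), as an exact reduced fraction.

t = 4/15

Assign X = (0, 0), W = (1, 0), Y = (0, 1), A = (-1, 1) — the answer is frame-independent, so this choice is without loss of generality.
1. G is the centroid of triangle WAY ⇒ G = (0, 2/3)
2. Z lies on line AW with AZ:ZW = 1:5 ⇒ Z = (-2/3, 5/6)
through G parallel to YZ: direction (-2/3, -1/6); meets ZW at T = (-2/9, 11/18)
T = Z + t·(W−Z) with t = 4/15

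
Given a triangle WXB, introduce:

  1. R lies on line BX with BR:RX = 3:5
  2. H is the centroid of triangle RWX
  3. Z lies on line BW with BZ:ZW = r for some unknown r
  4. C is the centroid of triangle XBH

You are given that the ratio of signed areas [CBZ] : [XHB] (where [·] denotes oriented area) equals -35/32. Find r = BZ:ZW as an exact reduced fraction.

r = 3

Work in coordinates with W = (0, 0), X = (1, 0), B = (0, 1).
1. R lies on line BX with BR:RX = 3:5 ⇒ R = (3/8, 5/8)
2. H is the centroid of triangle RWX ⇒ H = (11/24, 5/24)
3. With BZ:ZW = r, write λ = r/(r+1) so Z = B + λ·(W−B); Z is affine-linear in λ
4. C is the centroid of triangle XBH ⇒ C = (35/72, 29/72)
Every point depending on Z is an affine combination of Z and λ-independent points, so each such coordinate is linear in λ; the λ² term in each signed area is a multiple of (W−B)×(W−B) = 0, so 2·[CBZ] and 2·[XHB] are each linear in λ. Evaluating at λ=0 and λ=1:
  2·[CBZ] = 35/72·λ,   2·[XHB] = -1/3
So [CBZ]:[XHB] = (35/72·λ) / (-1/3). Setting this equal to -35/32:
  35/72·λ = -35/32·(-1/3)  ⇒  λ = 3/4
Then r = λ/(1−λ) = (3/4)/(1/4) = 3. Check: with r = 3, Z = (0, 1/4) and [CBZ]:[XHB] = -35/32 as required.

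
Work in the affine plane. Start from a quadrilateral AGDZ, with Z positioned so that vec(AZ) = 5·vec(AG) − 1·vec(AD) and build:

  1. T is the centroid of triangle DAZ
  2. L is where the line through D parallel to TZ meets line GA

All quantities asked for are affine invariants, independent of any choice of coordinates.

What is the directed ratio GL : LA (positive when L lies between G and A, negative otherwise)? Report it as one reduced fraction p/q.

GL:LA = -7/10

Set A = (0, 0), G = (1, 0), D = (0, 1), Z = (5, -1); any affine frame gives the same invariant.
1. T is the centroid of triangle DAZ ⇒ T = (5/3, 0)
2. L is where the line through D parallel to TZ meets line GA ⇒ L = (10/3, 0)
L = G + t·(A−G) with t = -7/3, so GL:LA = t:(1−t) = -7/3:10/3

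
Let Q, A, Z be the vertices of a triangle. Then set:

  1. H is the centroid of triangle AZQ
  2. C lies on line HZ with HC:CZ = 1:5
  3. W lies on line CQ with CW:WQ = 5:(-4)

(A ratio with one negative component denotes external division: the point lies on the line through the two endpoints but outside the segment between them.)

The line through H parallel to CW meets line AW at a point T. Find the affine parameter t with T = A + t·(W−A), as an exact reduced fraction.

t = 7/8

Set Q = (0, 0), A = (1, 0), Z = (0, 1); any affine frame gives the same invariant.
1. H is the centroid of triangle AZQ ⇒ H = (1/3, 1/3)
2. C lies on line HZ with HC:CZ = 1:5 ⇒ C = (5/18, 4/9)
3. W lies on line CQ with CW:WQ = 5:(-4) ⇒ W = (-10/9, -16/9)
through H parallel to CW: direction (-25/18, -20/9); meets AW at T = (-61/72, -14/9)
T = A + t·(W−A) with t = 7/8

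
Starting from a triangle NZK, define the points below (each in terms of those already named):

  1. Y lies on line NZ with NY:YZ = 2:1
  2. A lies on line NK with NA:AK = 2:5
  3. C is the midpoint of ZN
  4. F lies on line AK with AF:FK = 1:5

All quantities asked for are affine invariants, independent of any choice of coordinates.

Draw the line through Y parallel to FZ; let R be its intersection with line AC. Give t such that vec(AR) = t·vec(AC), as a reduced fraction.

t = 4/21

Assign N = (0, 0), Z = (1, 0), K = (0, 1) — the answer is frame-independent, so this choice is without loss of generality.
1. Y lies on line NZ with NY:YZ = 2:1 ⇒ Y = (2/3, 0)
2. A lies on line NK with NA:AK = 2:5 ⇒ A = (0, 2/7)
3. C is the midpoint of ZN ⇒ C = (1/2, 0)
4. F lies on line AK with AF:FK = 1:5 ⇒ F = (0, 17/42)
through Y parallel to FZ: direction (1, -17/42); meets AC at R = (2/21, 34/147)
R = A + t·(C−A) with t = 4/21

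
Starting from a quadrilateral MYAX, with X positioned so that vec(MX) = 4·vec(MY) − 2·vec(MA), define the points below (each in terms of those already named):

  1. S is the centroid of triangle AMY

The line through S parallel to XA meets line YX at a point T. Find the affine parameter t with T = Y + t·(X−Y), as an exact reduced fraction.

Choose coordinates M = (0, 0), Y = (1, 0), A = (0, 1), X = (4, -2).
1. S is the centroid of triangle AMY ⇒ S = (1/3, 1/3)
through S parallel to XA: direction (-4, 3); meets YX at T = (-1, 4/3)
T = Y + t·(X−Y) with t = -2/3

t = -2/3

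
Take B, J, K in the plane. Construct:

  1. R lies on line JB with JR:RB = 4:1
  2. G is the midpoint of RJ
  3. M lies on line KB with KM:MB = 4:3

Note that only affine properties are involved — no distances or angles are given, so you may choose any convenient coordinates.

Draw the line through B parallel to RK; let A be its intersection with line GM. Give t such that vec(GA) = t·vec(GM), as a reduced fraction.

Work in coordinates with B = (0, 0), J = (1, 0), K = (0, 1).
1. R lies on line JB with JR:RB = 4:1 ⇒ R = (1/5, 0)
2. G is the midpoint of RJ ⇒ G = (3/5, 0)
3. M lies on line KB with KM:MB = 4:3 ⇒ M = (0, 3/7)
through B parallel to RK: direction (-1/5, 1); meets GM at A = (-1/10, 1/2)
A = G + t·(M−G) with t = 7/6

t = 7/6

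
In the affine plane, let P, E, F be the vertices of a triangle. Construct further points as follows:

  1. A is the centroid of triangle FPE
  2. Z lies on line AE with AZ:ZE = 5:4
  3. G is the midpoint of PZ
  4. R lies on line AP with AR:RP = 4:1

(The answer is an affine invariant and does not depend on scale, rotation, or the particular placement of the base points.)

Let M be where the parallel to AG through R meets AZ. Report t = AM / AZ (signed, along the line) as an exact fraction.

t = -4/5

Assign P = (0, 0), E = (1, 0), F = (0, 1) — the answer is frame-independent, so this choice is without loss of generality.
1. A is the centroid of triangle FPE ⇒ A = (1/3, 1/3)
2. Z lies on line AE with AZ:ZE = 5:4 ⇒ Z = (19/27, 4/27)
3. G is the midpoint of PZ ⇒ G = (19/54, 2/27)
4. R lies on line AP with AR:RP = 4:1 ⇒ R = (1/15, 1/15)
through R parallel to AG: direction (1/54, -7/27); meets AZ at M = (1/27, 13/27)
M = A + t·(Z−A) with t = -4/5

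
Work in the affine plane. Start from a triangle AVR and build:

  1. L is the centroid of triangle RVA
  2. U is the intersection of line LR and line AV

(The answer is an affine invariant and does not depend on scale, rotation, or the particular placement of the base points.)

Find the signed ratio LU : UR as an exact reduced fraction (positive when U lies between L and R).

Set A = (0, 0), V = (1, 0), R = (0, 1); any affine frame gives the same invariant.
1. L is the centroid of triangle RVA ⇒ L = (1/3, 1/3)
2. U is the intersection of line LR and line AV ⇒ U = (1/2, 0)
U = L + t·(R−L) with t = -1/2, so LU:UR = t:(1−t) = -1/2:3/2

LU:UR = -1/3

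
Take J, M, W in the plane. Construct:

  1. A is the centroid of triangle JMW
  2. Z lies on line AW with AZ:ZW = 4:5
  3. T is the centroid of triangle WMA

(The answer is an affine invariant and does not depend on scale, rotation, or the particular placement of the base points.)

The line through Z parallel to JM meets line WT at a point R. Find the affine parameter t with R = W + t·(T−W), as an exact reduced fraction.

t = 2/3

Work in coordinates with J = (0, 0), M = (1, 0), W = (0, 1).
1. A is the centroid of triangle JMW ⇒ A = (1/3, 1/3)
2. Z lies on line AW with AZ:ZW = 4:5 ⇒ Z = (5/27, 17/27)
3. T is the centroid of triangle WMA ⇒ T = (4/9, 4/9)
through Z parallel to JM: direction (1, 0); meets WT at R = (8/27, 17/27)
R = W + t·(T−W) with t = 2/3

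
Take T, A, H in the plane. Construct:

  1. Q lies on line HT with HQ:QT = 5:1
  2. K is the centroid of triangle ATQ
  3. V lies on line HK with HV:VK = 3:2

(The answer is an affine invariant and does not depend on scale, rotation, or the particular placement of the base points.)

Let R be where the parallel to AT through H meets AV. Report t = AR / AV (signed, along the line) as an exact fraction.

t = 30/13

Choose coordinates T = (0, 0), A = (1, 0), H = (0, 1).
1. Q lies on line HT with HQ:QT = 5:1 ⇒ Q = (0, 1/6)
2. K is the centroid of triangle ATQ ⇒ K = (1/3, 1/18)
3. V lies on line HK with HV:VK = 3:2 ⇒ V = (1/5, 13/30)
through H parallel to AT: direction (-1, 0); meets AV at R = (-11/13, 1)
R = A + t·(V−A) with t = 30/13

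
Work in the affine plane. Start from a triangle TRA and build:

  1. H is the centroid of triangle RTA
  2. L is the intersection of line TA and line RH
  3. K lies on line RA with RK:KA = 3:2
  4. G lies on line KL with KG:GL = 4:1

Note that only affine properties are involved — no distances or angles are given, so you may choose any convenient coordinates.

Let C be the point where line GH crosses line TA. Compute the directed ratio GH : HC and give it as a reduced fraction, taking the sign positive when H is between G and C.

GH:HC = -19/25

Assign T = (0, 0), R = (1, 0), A = (0, 1) — the answer is frame-independent, so this choice is without loss of generality.
1. H is the centroid of triangle RTA ⇒ H = (1/3, 1/3)
2. L is the intersection of line TA and line RH ⇒ L = (0, 1/2)
3. K lies on line RA with RK:KA = 3:2 ⇒ K = (2/5, 3/5)
4. G lies on line KL with KG:GL = 4:1 ⇒ G = (2/25, 13/25)
line GH meets TA at C = (0, 11/19)
H = G + t·(C−G) with t = -19/6, so GH:HC = -19/6:25/6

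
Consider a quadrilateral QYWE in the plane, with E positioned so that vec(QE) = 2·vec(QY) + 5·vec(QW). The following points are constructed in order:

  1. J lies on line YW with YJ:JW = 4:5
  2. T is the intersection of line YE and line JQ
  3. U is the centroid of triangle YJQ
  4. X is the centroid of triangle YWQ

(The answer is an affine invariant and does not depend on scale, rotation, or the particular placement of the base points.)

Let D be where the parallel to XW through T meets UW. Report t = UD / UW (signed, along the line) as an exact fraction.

t = -58/5

Assign Q = (0, 0), Y = (1, 0), W = (0, 1), E = (2, 5) — the answer is frame-independent, so this choice is without loss of generality.
1. J lies on line YW with YJ:JW = 4:5 ⇒ J = (5/9, 4/9)
2. T is the intersection of line YE and line JQ ⇒ T = (25/21, 20/21)
3. U is the centroid of triangle YJQ ⇒ U = (14/27, 4/27)
4. X is the centroid of triangle YWQ ⇒ X = (1/3, 1/3)
through T parallel to XW: direction (-1/3, 2/3); meets UW at D = (98/15, -146/15)
D = U + t·(W−U) with t = -58/5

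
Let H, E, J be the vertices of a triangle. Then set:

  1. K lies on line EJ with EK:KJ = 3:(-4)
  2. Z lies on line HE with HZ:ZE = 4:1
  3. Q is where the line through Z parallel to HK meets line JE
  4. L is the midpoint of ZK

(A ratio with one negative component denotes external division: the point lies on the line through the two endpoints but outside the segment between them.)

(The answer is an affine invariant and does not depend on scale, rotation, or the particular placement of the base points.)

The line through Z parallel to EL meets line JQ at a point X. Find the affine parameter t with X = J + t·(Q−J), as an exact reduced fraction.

Work in coordinates with H = (0, 0), E = (1, 0), J = (0, 1).
1. K lies on line EJ with EK:KJ = 3:(-4) ⇒ K = (4, -3)
2. Z lies on line HE with HZ:ZE = 4:1 ⇒ Z = (4/5, 0)
3. Q is where the line through Z parallel to HK meets line JE ⇒ Q = (8/5, -3/5)
4. L is the midpoint of ZK ⇒ L = (12/5, -3/2)
through Z parallel to EL: direction (7/5, -3/2); meets JQ at X = (-2, 3)
X = J + t·(Q−J) with t = -5/4

t = -5/4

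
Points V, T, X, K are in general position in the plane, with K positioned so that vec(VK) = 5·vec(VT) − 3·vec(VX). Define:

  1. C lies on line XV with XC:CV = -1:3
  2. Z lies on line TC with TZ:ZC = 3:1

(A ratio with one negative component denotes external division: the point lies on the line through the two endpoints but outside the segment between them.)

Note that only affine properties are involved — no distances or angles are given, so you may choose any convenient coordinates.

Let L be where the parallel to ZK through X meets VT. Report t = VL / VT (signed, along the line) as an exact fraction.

Set V = (0, 0), T = (1, 0), X = (0, 1), K = (5, -3); any affine frame gives the same invariant.
1. C lies on line XV with XC:CV = -1:3 ⇒ C = (0, 3/2)
2. Z lies on line TC with TZ:ZC = 3:1 ⇒ Z = (1/4, 9/8)
through X parallel to ZK: direction (19/4, -33/8); meets VT at L = (38/33, 0)
L = V + t·(T−V) with t = 38/33

t = 38/33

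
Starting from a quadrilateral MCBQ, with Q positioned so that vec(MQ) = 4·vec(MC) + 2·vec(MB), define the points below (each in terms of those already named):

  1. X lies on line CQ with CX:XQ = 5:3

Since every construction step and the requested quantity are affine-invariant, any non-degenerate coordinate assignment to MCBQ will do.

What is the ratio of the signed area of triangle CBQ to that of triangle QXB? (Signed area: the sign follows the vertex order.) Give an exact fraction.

Assign M = (0, 0), C = (1, 0), B = (0, 1), Q = (4, 2) — the answer is frame-independent, so this choice is without loss of generality.
1. X lies on line CQ with CX:XQ = 5:3 ⇒ X = (23/8, 5/4)
2·[CBQ] = -5, 2·[QXB] = -15/8
[CBQ]:[QXB] = -5:-15/8 = 8/3

[CBQ]:[QXB] = 8/3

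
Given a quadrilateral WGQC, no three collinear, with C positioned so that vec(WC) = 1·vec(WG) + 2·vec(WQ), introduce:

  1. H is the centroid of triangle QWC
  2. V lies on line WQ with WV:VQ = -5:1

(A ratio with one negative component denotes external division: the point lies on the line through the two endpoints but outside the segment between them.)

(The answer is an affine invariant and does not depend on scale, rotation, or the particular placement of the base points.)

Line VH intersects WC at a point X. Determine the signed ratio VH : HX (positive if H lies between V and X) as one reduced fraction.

VH:HX = 11/4

Assign W = (0, 0), G = (1, 0), Q = (0, 1), C = (1, 2) — the answer is frame-independent, so this choice is without loss of generality.
1. H is the centroid of triangle QWC ⇒ H = (1/3, 1)
2. V lies on line WQ with WV:VQ = -5:1 ⇒ V = (0, 5/4)
line VH meets WC at X = (5/11, 10/11)
H = V + t·(X−V) with t = 11/15, so VH:HX = 11/15:4/15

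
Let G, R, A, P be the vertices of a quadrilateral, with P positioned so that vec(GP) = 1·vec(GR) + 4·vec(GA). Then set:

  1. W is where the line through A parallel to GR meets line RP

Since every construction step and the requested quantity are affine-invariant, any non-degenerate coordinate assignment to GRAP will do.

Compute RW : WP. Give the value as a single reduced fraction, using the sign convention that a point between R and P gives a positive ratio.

RW:WP = 1/3

Set G = (0, 0), R = (1, 0), A = (0, 1), P = (1, 4); any affine frame gives the same invariant.
1. W is where the line through A parallel to GR meets line RP ⇒ W = (1, 1)
W = R + t·(P−R) with t = 1/4, so RW:WP = t:(1−t) = 1/4:3/4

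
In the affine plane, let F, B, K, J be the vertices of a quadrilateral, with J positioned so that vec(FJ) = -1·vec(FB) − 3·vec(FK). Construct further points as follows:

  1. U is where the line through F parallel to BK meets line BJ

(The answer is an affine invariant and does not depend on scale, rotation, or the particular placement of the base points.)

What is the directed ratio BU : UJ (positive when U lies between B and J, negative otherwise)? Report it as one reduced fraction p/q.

Assign F = (0, 0), B = (1, 0), K = (0, 1), J = (-1, -3) — the answer is frame-independent, so this choice is without loss of generality.
1. U is where the line through F parallel to BK meets line BJ ⇒ U = (3/5, -3/5)
U = B + t·(J−B) with t = 1/5, so BU:UJ = t:(1−t) = 1/5:4/5

BU:UJ = 1/4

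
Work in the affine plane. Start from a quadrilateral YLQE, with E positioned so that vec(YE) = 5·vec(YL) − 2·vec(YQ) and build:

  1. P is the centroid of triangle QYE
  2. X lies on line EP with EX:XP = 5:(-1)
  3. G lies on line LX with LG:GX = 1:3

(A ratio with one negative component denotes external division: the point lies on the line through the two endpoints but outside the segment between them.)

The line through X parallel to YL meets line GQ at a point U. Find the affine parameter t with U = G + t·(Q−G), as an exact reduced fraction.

Work in coordinates with Y = (0, 0), L = (1, 0), Q = (0, 1), E = (5, -2).
1. P is the centroid of triangle QYE ⇒ P = (5/3, -1/3)
2. X lies on line EP with EX:XP = 5:(-1) ⇒ X = (5/6, 1/12)
3. G lies on line LX with LG:GX = 1:3 ⇒ G = (23/24, 1/48)
through X parallel to YL: direction (1, 0); meets GQ at U = (253/282, 1/12)
U = G + t·(Q−G) with t = 3/47

t = 3/47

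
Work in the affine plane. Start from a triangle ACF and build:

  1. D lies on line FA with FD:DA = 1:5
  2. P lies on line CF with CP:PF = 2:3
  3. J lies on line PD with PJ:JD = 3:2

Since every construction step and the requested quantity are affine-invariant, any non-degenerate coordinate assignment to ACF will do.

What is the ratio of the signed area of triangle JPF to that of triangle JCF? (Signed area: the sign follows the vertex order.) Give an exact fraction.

[JPF]:[JCF] = 3/5

Choose coordinates A = (0, 0), C = (1, 0), F = (0, 1).
1. D lies on line FA with FD:DA = 1:5 ⇒ D = (0, 5/6)
2. P lies on line CF with CP:PF = 2:3 ⇒ P = (3/5, 2/5)
3. J lies on line PD with PJ:JD = 3:2 ⇒ J = (6/25, 33/50)
2·[JPF] = 3/50, 2·[JCF] = 1/10
[JPF]:[JCF] = 3/50:1/10 = 3/5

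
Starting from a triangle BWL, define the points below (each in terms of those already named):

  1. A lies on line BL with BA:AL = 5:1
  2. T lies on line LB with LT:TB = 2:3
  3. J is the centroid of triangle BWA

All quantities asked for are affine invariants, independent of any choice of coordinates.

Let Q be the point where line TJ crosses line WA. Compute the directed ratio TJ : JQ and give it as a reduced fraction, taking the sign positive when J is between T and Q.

TJ:JQ = -4/25

Work in coordinates with B = (0, 0), W = (1, 0), L = (0, 1).
1. A lies on line BL with BA:AL = 5:1 ⇒ A = (0, 5/6)
2. T lies on line LB with LT:TB = 2:3 ⇒ T = (0, 3/5)
3. J is the centroid of triangle BWA ⇒ J = (1/3, 5/18)
line TJ meets WA at Q = (-7/4, 55/24)
J = T + t·(Q−T) with t = -4/21, so TJ:JQ = -4/21:25/21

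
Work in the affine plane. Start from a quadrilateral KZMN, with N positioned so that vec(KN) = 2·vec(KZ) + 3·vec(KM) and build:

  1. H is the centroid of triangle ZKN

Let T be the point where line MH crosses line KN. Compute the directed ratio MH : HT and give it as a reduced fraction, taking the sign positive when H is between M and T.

Choose coordinates K = (0, 0), Z = (1, 0), M = (0, 1), N = (2, 3).
1. H is the centroid of triangle ZKN ⇒ H = (1, 1)
line MH meets KN at T = (2/3, 1)
H = M + t·(T−M) with t = 3/2, so MH:HT = 3/2:-1/2

MH:HT = -3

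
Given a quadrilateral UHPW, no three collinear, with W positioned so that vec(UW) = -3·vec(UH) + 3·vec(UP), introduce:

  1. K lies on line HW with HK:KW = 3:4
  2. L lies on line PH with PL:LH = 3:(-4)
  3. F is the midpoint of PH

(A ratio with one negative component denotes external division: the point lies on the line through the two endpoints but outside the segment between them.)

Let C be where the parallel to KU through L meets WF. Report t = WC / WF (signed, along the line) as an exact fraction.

Choose coordinates U = (0, 0), H = (1, 0), P = (0, 1), W = (-3, 3).
1. K lies on line HW with HK:KW = 3:4 ⇒ K = (-5/7, 9/7)
2. L lies on line PH with PL:LH = 3:(-4) ⇒ L = (-3, 4)
3. F is the midpoint of PH ⇒ F = (1/2, 1/2)
through L parallel to KU: direction (5/7, -9/7); meets WF at C = (-79/38, 89/38)
C = W + t·(F−W) with t = 5/19

t = 5/19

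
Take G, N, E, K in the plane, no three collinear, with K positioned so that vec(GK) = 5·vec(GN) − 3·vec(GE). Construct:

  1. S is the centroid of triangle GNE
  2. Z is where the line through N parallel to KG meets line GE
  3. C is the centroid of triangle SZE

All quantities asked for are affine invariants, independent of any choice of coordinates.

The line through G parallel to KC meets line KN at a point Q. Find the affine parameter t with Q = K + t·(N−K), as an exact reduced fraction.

t = -40

Set G = (0, 0), N = (1, 0), E = (0, 1), K = (5, -3); any affine frame gives the same invariant.
1. S is the centroid of triangle GNE ⇒ S = (1/3, 1/3)
2. Z is where the line through N parallel to KG meets line GE ⇒ Z = (0, 3/5)
3. C is the centroid of triangle SZE ⇒ C = (1/9, 29/45)
through G parallel to KC: direction (-44/9, 164/45); meets KN at Q = (165, -123)
Q = K + t·(N−K) with t = -40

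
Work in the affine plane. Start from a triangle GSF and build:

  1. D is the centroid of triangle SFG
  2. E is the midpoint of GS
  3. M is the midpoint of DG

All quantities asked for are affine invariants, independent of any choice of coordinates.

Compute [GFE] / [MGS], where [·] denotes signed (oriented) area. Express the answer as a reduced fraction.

[GFE]:[MGS] = -3

Assign G = (0, 0), S = (1, 0), F = (0, 1) — the answer is frame-independent, so this choice is without loss of generality.
1. D is the centroid of triangle SFG ⇒ D = (1/3, 1/3)
2. E is the midpoint of GS ⇒ E = (1/2, 0)
3. M is the midpoint of DG ⇒ M = (1/6, 1/6)
2·[GFE] = -1/2, 2·[MGS] = 1/6
[GFE]:[MGS] = -1/2:1/6 = -3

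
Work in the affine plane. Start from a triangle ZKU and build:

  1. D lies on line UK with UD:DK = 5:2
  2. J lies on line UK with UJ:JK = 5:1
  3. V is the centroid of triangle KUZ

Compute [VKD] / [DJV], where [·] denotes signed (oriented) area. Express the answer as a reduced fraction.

[VKD]:[DJV] = -12/5

Choose coordinates Z = (0, 0), K = (1, 0), U = (0, 1).
1. D lies on line UK with UD:DK = 5:2 ⇒ D = (5/7, 2/7)
2. J lies on line UK with UJ:JK = 5:1 ⇒ J = (5/6, 1/6)
3. V is the centroid of triangle KUZ ⇒ V = (1/3, 1/3)
2·[VKD] = 2/21, 2·[DJV] = -5/126
[VKD]:[DJV] = 2/21:-5/126 = -12/5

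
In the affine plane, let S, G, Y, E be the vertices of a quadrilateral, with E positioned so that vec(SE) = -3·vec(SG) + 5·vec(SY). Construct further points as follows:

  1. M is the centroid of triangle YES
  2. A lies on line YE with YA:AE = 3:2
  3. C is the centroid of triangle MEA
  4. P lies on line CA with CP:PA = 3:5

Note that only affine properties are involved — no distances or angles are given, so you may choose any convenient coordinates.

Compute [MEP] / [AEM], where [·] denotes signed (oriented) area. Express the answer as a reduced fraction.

Choose coordinates S = (0, 0), G = (1, 0), Y = (0, 1), E = (-3, 5).
1. M is the centroid of triangle YES ⇒ M = (-1, 2)
2. A lies on line YE with YA:AE = 3:2 ⇒ A = (-9/5, 17/5)
3. C is the centroid of triangle MEA ⇒ C = (-29/15, 52/15)
4. P lies on line CA with CP:PA = 3:5 ⇒ P = (-113/60, 413/120)
2·[MEP] = -7/30, 2·[AEM] = 2/5
[MEP]:[AEM] = -7/30:2/5 = -7/12

[MEP]:[AEM] = -7/12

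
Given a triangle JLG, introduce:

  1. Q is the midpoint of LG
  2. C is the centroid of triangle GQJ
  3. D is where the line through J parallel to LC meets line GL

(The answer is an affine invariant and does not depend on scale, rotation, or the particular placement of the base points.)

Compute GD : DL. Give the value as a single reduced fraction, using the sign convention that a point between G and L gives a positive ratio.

Choose coordinates J = (0, 0), L = (1, 0), G = (0, 1).
1. Q is the midpoint of LG ⇒ Q = (1/2, 1/2)
2. C is the centroid of triangle GQJ ⇒ C = (1/6, 1/2)
3. D is where the line through J parallel to LC meets line GL ⇒ D = (5/2, -3/2)
D = G + t·(L−G) with t = 5/2, so GD:DL = t:(1−t) = 5/2:-3/2

GD:DL = -5/3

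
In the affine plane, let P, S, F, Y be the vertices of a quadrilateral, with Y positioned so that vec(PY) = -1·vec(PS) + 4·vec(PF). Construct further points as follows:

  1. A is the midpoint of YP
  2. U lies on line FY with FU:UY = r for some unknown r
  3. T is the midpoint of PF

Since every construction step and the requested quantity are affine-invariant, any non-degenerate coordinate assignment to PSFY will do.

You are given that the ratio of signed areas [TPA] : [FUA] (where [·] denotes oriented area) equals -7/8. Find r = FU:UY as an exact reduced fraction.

Work in coordinates with P = (0, 0), S = (1, 0), F = (0, 1), Y = (-1, 4).
1. A is the midpoint of YP ⇒ A = (-1/2, 2)
2. With FU:UY = r, write λ = r/(r+1) so U = F + λ·(Y−F); U is affine-linear in λ
3. T is the midpoint of PF ⇒ T = (0, 1/2)
Every point depending on U is an affine combination of U and λ-independent points, so each such coordinate is linear in λ; the λ² term in each signed area is a multiple of (Y−F)×(Y−F) = 0, so 2·[TPA] and 2·[FUA] are each linear in λ. Evaluating at λ=0 and λ=1:
  2·[TPA] = -1/4,   2·[FUA] = 1/2·λ
So [TPA]:[FUA] = (-1/4) / (1/2·λ). Setting this equal to -7/8:
  -1/4 = -7/8·(1/2·λ)  ⇒  λ = 4/7
Then r = λ/(1−λ) = (4/7)/(3/7) = 4/3. Check: with r = 4/3, U = (-4/7, 19/7) and [TPA]:[FUA] = -7/8 as required.

r = 4/3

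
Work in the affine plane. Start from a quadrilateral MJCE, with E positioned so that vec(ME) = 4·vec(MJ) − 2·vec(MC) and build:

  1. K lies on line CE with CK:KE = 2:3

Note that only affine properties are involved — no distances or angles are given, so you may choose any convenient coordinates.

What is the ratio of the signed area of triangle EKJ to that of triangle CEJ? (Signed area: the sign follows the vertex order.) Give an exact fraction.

Work in coordinates with M = (0, 0), J = (1, 0), C = (0, 1), E = (4, -2).
1. K lies on line CE with CK:KE = 2:3 ⇒ K = (8/5, -1/5)
2·[EKJ] = 3/5, 2·[CEJ] = -1
[EKJ]:[CEJ] = 3/5:-1 = -3/5

[EKJ]:[CEJ] = -3/5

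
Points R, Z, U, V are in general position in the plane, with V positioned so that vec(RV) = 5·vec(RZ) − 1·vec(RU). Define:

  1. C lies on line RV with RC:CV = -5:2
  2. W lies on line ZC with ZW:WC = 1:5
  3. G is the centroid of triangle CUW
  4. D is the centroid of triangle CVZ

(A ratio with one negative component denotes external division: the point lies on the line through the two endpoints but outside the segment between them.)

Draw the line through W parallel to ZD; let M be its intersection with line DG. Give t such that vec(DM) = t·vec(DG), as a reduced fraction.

t = 3/85

Assign R = (0, 0), Z = (1, 0), U = (0, 1), V = (5, -1) — the answer is frame-independent, so this choice is without loss of generality.
1. C lies on line RV with RC:CV = -5:2 ⇒ C = (25/3, -5/3)
2. W lies on line ZC with ZW:WC = 1:5 ⇒ W = (20/9, -5/18)
3. G is the centroid of triangle CUW ⇒ G = (95/27, -17/54)
4. D is the centroid of triangle CVZ ⇒ D = (43/9, -8/9)
through W parallel to ZD: direction (34/9, -8/9); meets DG at M = (71/15, -443/510)
M = D + t·(G−D) with t = 3/85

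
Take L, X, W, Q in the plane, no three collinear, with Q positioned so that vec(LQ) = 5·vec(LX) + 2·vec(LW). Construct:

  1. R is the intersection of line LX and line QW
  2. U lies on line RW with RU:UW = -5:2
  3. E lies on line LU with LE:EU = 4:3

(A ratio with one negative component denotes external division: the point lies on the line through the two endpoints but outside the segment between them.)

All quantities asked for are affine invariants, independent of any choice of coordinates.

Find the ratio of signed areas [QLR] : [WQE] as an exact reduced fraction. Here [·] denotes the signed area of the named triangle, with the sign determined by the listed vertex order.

Work in coordinates with L = (0, 0), X = (1, 0), W = (0, 1), Q = (5, 2).
1. R is the intersection of line LX and line QW ⇒ R = (-5, 0)
2. U lies on line RW with RU:UW = -5:2 ⇒ U = (10/3, 5/3)
3. E lies on line LU with LE:EU = 4:3 ⇒ E = (40/21, 20/21)
2·[QLR] = -10, 2·[WQE] = -15/7
[QLR]:[WQE] = -10:-15/7 = 14/3

[QLR]:[WQE] = 14/3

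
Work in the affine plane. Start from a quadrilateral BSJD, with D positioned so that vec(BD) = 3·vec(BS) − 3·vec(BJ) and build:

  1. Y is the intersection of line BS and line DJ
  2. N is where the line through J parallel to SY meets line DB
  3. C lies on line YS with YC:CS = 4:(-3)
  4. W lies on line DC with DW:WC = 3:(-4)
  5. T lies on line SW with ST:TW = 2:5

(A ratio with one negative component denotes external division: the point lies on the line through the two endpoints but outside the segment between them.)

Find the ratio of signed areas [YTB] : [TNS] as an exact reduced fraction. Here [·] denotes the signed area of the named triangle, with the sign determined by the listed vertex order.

[YTB]:[TNS] = 36/73

Choose coordinates B = (0, 0), S = (1, 0), J = (0, 1), D = (3, -3).
1. Y is the intersection of line BS and line DJ ⇒ Y = (3/4, 0)
2. N is where the line through J parallel to SY meets line DB ⇒ N = (-1, 1)
3. C lies on line YS with YC:CS = 4:(-3) ⇒ C = (7/4, 0)
4. W lies on line DC with DW:WC = 3:(-4) ⇒ W = (27/4, -12)
5. T lies on line SW with ST:TW = 2:5 ⇒ T = (37/14, -24/7)
2·[YTB] = -18/7, 2·[TNS] = -73/14
[YTB]:[TNS] = -18/7:-73/14 = 36/73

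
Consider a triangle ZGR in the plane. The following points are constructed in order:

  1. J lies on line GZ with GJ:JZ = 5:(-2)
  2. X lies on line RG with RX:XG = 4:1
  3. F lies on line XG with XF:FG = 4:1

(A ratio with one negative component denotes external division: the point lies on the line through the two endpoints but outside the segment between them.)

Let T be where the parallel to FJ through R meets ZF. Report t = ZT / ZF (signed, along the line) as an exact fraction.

Set Z = (0, 0), G = (1, 0), R = (0, 1); any affine frame gives the same invariant.
1. J lies on line GZ with GJ:JZ = 5:(-2) ⇒ J = (-2/3, 0)
2. X lies on line RG with RX:XG = 4:1 ⇒ X = (4/5, 1/5)
3. F lies on line XG with XF:FG = 4:1 ⇒ F = (24/25, 1/25)
through R parallel to FJ: direction (-122/75, -1/25); meets ZF at T = (1464/25, 61/25)
T = Z + t·(F−Z) with t = 61

t = 61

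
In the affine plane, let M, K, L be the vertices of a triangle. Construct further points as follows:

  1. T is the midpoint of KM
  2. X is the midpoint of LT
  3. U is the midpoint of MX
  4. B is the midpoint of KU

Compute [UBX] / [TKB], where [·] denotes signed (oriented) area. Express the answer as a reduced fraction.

Set M = (0, 0), K = (1, 0), L = (0, 1); any affine frame gives the same invariant.
1. T is the midpoint of KM ⇒ T = (1/2, 0)
2. X is the midpoint of LT ⇒ X = (1/4, 1/2)
3. U is the midpoint of MX ⇒ U = (1/8, 1/4)
4. B is the midpoint of KU ⇒ B = (9/16, 1/8)
2·[UBX] = 1/8, 2·[TKB] = 1/16
[UBX]:[TKB] = 1/8:1/16 = 2

[UBX]:[TKB] = 2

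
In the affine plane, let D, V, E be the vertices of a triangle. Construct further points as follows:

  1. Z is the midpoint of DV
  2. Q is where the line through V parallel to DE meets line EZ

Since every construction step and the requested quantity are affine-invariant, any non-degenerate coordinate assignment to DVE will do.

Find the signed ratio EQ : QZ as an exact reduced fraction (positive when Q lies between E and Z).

Work in coordinates with D = (0, 0), V = (1, 0), E = (0, 1).
1. Z is the midpoint of DV ⇒ Z = (1/2, 0)
2. Q is where the line through V parallel to DE meets line EZ ⇒ Q = (1, -1)
Q = E + t·(Z−E) with t = 2, so EQ:QZ = t:(1−t) = 2:-1

EQ:QZ = -2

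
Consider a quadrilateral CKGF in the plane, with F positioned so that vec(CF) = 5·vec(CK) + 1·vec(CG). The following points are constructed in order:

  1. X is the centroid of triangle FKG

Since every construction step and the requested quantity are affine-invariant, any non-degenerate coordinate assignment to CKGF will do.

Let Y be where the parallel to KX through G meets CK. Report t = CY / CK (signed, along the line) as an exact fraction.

t = -3/2

Assign C = (0, 0), K = (1, 0), G = (0, 1), F = (5, 1) — the answer is frame-independent, so this choice is without loss of generality.
1. X is the centroid of triangle FKG ⇒ X = (2, 2/3)
through G parallel to KX: direction (1, 2/3); meets CK at Y = (-3/2, 0)
Y = C + t·(K−C) with t = -3/2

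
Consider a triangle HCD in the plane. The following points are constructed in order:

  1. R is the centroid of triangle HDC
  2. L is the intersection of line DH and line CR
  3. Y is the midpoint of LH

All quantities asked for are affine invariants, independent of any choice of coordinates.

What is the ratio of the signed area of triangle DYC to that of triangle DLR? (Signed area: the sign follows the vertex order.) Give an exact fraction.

[DYC]:[DLR] = 9/2

Work in coordinates with H = (0, 0), C = (1, 0), D = (0, 1).
1. R is the centroid of triangle HDC ⇒ R = (1/3, 1/3)
2. L is the intersection of line DH and line CR ⇒ L = (0, 1/2)
3. Y is the midpoint of LH ⇒ Y = (0, 1/4)
2·[DYC] = 3/4, 2·[DLR] = 1/6
[DYC]:[DLR] = 3/4:1/6 = 9/2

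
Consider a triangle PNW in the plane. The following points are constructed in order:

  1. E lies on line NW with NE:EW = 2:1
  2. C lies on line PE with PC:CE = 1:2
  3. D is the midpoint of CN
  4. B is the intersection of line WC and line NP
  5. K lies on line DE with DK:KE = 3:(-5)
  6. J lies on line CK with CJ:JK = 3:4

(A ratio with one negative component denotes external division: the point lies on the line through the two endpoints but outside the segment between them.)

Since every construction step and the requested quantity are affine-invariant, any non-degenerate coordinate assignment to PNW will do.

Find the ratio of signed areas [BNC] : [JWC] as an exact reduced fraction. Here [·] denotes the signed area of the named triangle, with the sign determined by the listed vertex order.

Choose coordinates P = (0, 0), N = (1, 0), W = (0, 1).
1. E lies on line NW with NE:EW = 2:1 ⇒ E = (1/3, 2/3)
2. C lies on line PE with PC:CE = 1:2 ⇒ C = (1/9, 2/9)
3. D is the midpoint of CN ⇒ D = (5/9, 1/9)
4. B is the intersection of line WC and line NP ⇒ B = (1/7, 0)
5. K lies on line DE with DK:KE = 3:(-5) ⇒ K = (8/9, -13/18)
6. J lies on line CK with CJ:JK = 3:4 ⇒ J = (4/9, -23/126)
2·[BNC] = 4/21, 2·[JWC] = 3/14
[BNC]:[JWC] = 4/21:3/14 = 8/9

[BNC]:[JWC] = 8/9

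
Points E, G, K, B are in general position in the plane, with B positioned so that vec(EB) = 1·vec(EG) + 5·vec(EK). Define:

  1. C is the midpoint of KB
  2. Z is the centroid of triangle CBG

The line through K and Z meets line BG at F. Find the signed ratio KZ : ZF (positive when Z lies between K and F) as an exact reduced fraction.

KZ:ZF = 5

Work in coordinates with E = (0, 0), G = (1, 0), K = (0, 1), B = (1, 5).
1. C is the midpoint of KB ⇒ C = (1/2, 3)
2. Z is the centroid of triangle CBG ⇒ Z = (5/6, 8/3)
line KZ meets BG at F = (1, 3)
Z = K + t·(F−K) with t = 5/6, so KZ:ZF = 5/6:1/6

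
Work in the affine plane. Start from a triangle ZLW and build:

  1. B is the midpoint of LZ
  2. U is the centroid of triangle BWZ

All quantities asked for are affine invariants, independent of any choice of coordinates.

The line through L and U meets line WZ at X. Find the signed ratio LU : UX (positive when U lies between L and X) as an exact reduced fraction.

LU:UX = 5

Set Z = (0, 0), L = (1, 0), W = (0, 1); any affine frame gives the same invariant.
1. B is the midpoint of LZ ⇒ B = (1/2, 0)
2. U is the centroid of triangle BWZ ⇒ U = (1/6, 1/3)
line LU meets WZ at X = (0, 2/5)
U = L + t·(X−L) with t = 5/6, so LU:UX = 5/6:1/6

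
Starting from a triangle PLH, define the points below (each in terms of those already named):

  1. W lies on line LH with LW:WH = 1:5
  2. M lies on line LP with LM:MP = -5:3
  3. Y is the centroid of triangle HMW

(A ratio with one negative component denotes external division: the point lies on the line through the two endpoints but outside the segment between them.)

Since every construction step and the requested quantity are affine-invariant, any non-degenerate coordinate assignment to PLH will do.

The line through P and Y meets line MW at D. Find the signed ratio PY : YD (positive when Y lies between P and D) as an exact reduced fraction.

PY:YD = -34/25

Assign P = (0, 0), L = (1, 0), H = (0, 1) — the answer is frame-independent, so this choice is without loss of generality.
1. W lies on line LH with LW:WH = 1:5 ⇒ W = (5/6, 1/6)
2. M lies on line LP with LM:MP = -5:3 ⇒ M = (-3/2, 0)
3. Y is the centroid of triangle HMW ⇒ Y = (-2/9, 7/18)
line PY meets MW at D = (-1/17, 7/68)
Y = P + t·(D−P) with t = 34/9, so PY:YD = 34/9:-25/9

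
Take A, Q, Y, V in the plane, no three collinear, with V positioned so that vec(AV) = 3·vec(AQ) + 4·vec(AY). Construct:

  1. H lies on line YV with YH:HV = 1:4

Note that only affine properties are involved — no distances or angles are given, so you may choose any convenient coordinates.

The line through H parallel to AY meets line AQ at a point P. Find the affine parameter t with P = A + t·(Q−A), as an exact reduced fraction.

t = 3/5

Set A = (0, 0), Q = (1, 0), Y = (0, 1), V = (3, 4); any affine frame gives the same invariant.
1. H lies on line YV with YH:HV = 1:4 ⇒ H = (3/5, 8/5)
through H parallel to AY: direction (0, 1); meets AQ at P = (3/5, 0)
P = A + t·(Q−A) with t = 3/5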